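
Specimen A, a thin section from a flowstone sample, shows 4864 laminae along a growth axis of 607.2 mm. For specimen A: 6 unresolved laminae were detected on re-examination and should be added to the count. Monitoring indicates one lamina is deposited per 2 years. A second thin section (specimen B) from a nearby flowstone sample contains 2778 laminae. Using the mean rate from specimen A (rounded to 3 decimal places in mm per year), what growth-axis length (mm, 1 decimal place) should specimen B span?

Specimen A: after corrections the count is 4864 + 6 = 4870 laminae.
Specimen A: at 2 years per lamina, 4870 × 2 = 9740 years.
A: 607.2 mm over 9740 years gives 607.2 / 9740 ≈ 0.062 mm/yr.
Specimen B: 2778 laminae at 2 years each span 2778 × 2 = 5556 years. For B, 0.062 mm/year × 5556 years = 344.5 mm.

344.5 mm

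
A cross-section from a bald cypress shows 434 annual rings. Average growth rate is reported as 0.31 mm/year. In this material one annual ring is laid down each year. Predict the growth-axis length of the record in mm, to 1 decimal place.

134.5 mm

The record spans 434 years at 0.31 mm per year.
434 years at 0.31 mm/year gives 0.31 × 434 = 134.5 mm.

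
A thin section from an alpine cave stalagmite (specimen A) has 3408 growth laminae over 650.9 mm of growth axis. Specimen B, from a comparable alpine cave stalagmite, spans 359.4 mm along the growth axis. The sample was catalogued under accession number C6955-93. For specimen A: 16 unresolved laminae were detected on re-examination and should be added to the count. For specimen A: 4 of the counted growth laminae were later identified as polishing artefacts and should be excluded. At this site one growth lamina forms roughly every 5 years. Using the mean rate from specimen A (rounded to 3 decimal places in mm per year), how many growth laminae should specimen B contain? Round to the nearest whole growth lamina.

1892 growth laminae

Specimen A: correcting the raw count gives 3408 − 4 + 16 = 3420 true growth laminae.
Specimen A: 3420 growth laminae at 5 years each span 3420 × 5 = 17100 years.
A: Mean rate = 650.9 mm / 17100 years ≈ 0.038 mm/yr.
B spans 359.4 / 0.038 = 9457.89 years; at 5 years per growth lamina that is 9457.89 / 5 ≈ 1892 growth laminae.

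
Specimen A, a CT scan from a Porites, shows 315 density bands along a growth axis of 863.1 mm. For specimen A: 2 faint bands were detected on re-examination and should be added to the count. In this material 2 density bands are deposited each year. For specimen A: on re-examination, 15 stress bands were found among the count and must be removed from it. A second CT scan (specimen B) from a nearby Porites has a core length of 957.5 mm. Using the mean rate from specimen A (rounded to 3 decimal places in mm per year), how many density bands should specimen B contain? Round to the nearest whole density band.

335 density bands

Specimen A: adjusted count: 315 − 15 + 2 = 302 density bands.
Specimen A: with 2 density bands per year, 302 / 2 = 151 years.
A: Extension rate ≈ 863.1 / 151 = 5.716 mm/year.
B spans 957.5 / 5.716 = 167.51 years; at 2 density bands per year that is 167.51 × 2 ≈ 335 density bands.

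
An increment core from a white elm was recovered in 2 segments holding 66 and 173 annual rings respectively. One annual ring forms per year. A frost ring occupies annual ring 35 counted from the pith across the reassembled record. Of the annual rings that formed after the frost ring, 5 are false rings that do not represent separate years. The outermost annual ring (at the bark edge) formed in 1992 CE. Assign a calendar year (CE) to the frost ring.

1793 CE

Total annual rings = 66 + 173 = 239.
Between annual ring 35 and the bark edge there are 239 − 35 = 204 annual rings.
204 − 5 false = 199 true annual rings after the frost ring.
The annual ring at the bark edge is 1992 CE, so the frost ring dates to 1992 − 199 = 1793 CE.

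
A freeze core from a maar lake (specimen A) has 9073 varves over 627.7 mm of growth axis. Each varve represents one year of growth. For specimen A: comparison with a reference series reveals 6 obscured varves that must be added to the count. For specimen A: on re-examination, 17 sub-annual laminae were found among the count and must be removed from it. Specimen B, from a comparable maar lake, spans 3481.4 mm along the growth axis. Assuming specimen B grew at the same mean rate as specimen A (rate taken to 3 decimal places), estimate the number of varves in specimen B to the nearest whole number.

50455 varves

Specimen A: true varve count = 9073 − 17 + 6 = 9062.
A: 627.7 mm over 9062 years gives 627.7 / 9062 ≈ 0.069 mm/year.
Specimen B: 3481.4 mm / 0.069 mm per year = 50455.07 years ≈ 50455 varves.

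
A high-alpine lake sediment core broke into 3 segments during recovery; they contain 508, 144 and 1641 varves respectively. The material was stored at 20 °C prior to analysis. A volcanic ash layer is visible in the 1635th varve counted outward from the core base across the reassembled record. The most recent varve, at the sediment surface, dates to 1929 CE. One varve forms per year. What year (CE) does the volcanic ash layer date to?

Total varves = 508 + 144 + 1641 = 2293.
2293 − 1635 = 658 varves lie beyond the volcanic ash layer toward the sediment surface.
Counting back 658 years from 1929 CE places the volcanic ash layer in 1929 − 658 = 1271 CE.

1271 CE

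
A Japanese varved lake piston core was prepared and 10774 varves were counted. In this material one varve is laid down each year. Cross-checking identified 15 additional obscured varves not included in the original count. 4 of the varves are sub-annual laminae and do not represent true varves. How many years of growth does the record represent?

10785 years

Correcting the raw count gives 10774 − 4 + 15 = 10785 true varves.
One varve per year makes the duration 10785 years.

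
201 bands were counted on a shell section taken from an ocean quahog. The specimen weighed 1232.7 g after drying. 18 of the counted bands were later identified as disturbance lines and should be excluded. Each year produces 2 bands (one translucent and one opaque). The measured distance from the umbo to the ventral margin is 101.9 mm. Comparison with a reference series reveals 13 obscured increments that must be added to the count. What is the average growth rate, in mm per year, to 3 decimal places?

1.040 mm per year

Correcting the raw count gives 201 − 18 + 13 = 196 true bands.
196 bands at 2 per year is 196 / 2 = 98 years.
101.9 mm over 98 years gives 101.9 / 98 ≈ 1.040 mm per year.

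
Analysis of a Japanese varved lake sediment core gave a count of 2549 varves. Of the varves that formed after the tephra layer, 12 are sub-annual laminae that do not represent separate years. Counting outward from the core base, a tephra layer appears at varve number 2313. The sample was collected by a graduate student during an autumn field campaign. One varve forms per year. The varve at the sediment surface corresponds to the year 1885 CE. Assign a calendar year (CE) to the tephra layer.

1661 CE

The tephra layer sits at varve 2313 from the core base, so 2549 − 2313 = 236 varves formed after it.
Removing the 12 false varves leaves 236 − 12 = 224 true varves beyond the tephra layer.
The varve at the sediment surface is 1885 CE, so the tephra layer dates to 1885 − 224 = 1661 CE.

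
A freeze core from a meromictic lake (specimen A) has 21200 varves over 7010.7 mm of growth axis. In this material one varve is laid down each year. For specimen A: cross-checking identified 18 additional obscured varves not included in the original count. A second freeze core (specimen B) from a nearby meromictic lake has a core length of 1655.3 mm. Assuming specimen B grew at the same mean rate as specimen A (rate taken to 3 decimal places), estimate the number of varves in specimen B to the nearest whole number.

5016 varves

Specimen A: adjusted count: 21200 + 18 = 21218 varves.
A: Mean rate = 7010.7 mm / 21218 years ≈ 0.330 mm/year.
B spans 1655.3 / 0.330 = 5016.06 years ≈ 5016 varves.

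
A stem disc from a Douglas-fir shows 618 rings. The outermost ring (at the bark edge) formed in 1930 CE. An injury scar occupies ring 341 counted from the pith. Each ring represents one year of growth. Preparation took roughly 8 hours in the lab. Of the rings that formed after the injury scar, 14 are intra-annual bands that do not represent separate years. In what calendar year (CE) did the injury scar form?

618 − 341 = 277 rings lie beyond the injury scar toward the bark edge.
Removing the 14 false rings leaves 277 − 14 = 263 true rings beyond the injury scar.
1930 − 263 = 1667 CE.

1667 CE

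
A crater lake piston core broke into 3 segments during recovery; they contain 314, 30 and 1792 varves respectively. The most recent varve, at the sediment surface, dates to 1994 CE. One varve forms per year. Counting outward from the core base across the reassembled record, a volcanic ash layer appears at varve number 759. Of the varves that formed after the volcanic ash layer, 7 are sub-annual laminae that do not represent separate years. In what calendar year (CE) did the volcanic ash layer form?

Total varves = 314 + 30 + 1792 = 2136.
The volcanic ash layer sits at varve 759 from the core base, so 2136 − 759 = 1377 varves formed after it.
Removing the 7 false varves leaves 1377 − 7 = 1370 true varves beyond the volcanic ash layer.
1994 − 1370 = 624 CE.

624 CE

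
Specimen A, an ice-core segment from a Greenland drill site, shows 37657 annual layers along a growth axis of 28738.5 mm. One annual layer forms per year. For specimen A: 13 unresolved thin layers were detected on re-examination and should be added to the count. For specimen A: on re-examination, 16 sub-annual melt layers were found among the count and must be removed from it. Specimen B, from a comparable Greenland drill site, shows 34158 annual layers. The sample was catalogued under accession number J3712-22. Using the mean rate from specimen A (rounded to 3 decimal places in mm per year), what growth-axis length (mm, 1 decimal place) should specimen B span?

26062.6 mm

Specimen A: after corrections the count is 37657 − 16 + 13 = 37654 annual layers.
A: 28738.5 mm over 37654 years gives 28738.5 / 37654 ≈ 0.763 mm/yr.
For B, 0.763 mm/year × 34158 years = 26062.6 mm.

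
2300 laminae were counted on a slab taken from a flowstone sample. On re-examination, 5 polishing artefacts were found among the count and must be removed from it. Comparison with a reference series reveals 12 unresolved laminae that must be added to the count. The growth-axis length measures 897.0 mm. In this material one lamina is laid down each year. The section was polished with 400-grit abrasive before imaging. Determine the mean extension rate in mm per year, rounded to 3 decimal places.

True lamina count = 2300 − 5 + 12 = 2307.
Extension rate ≈ 897.0 / 2307 = 0.389 mm per year.

0.389 mm per year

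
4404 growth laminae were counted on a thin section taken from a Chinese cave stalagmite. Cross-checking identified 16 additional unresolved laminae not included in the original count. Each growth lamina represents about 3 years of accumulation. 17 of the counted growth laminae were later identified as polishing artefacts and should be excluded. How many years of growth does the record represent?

13209 years

Correcting the raw count gives 4404 − 17 + 16 = 4403 true growth laminae.
Multiplying by 3 years per growth lamina: 4403 × 3 = 13209 years.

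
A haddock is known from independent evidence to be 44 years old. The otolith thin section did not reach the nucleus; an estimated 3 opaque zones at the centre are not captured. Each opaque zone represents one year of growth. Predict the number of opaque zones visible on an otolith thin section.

At one opaque zone per year, 44 years correspond to 44 opaque zones.
Less the 3 uncaptured opaque zones: 44 − 3 = 41.

41 opaque zones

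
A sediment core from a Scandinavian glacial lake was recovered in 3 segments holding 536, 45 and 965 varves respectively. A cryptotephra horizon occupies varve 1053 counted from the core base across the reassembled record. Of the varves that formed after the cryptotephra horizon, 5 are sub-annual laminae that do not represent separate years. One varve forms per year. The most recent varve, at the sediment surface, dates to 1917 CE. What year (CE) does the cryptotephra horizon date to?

1429 CE

Total varves = 536 + 45 + 965 = 1546.
The cryptotephra horizon sits at varve 1053 from the core base, so 1546 − 1053 = 493 varves formed after it.
Removing the 5 false varves leaves 493 − 5 = 488 true varves beyond the cryptotephra horizon.
1917 − 488 = 1429 CE.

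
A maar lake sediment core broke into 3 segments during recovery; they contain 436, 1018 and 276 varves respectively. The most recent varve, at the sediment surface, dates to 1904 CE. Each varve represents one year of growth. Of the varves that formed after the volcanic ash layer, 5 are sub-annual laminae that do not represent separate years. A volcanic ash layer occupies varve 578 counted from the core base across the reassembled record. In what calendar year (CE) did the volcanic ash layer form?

757 CE

Total varves = 436 + 1018 + 276 = 1730.
The volcanic ash layer sits at varve 578 from the core base, so 1730 − 578 = 1152 varves formed after it.
1152 − 5 false = 1147 true varves after the volcanic ash layer.
1904 − 1147 = 757 CE.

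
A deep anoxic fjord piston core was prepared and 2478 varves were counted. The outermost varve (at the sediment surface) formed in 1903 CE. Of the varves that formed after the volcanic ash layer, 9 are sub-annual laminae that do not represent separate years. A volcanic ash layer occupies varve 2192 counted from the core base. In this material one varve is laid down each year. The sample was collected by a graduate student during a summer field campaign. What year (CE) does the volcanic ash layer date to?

Between varve 2192 and the sediment surface there are 2478 − 2192 = 286 varves.
286 − 9 false = 277 true varves after the volcanic ash layer.
The varve at the sediment surface is 1903 CE, so the volcanic ash layer dates to 1903 − 277 = 1626 CE.

1626 CE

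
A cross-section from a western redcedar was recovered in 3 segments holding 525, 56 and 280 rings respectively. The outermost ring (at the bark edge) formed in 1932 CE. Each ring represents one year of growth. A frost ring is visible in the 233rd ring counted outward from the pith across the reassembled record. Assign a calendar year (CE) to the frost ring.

1304 CE

Total rings = 525 + 56 + 280 = 861.
The frost ring sits at ring 233 from the pith, so 861 − 233 = 628 rings formed after it.
Counting back 628 years from 1932 CE places the frost ring in 1932 − 628 = 1304 CE.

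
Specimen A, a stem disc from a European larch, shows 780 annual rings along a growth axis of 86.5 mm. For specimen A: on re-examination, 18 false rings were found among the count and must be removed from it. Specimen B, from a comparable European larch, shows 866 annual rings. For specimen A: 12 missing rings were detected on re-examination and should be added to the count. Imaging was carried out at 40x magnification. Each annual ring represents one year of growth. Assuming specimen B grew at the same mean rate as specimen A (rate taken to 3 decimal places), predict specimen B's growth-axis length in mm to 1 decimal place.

97.0 mm

Specimen A: true annual ring count = 780 − 18 + 12 = 774.
A: Extension rate ≈ 86.5 / 774 = 0.112 mm per year.
Length of B = 0.112 × 866 = 97.0 mm.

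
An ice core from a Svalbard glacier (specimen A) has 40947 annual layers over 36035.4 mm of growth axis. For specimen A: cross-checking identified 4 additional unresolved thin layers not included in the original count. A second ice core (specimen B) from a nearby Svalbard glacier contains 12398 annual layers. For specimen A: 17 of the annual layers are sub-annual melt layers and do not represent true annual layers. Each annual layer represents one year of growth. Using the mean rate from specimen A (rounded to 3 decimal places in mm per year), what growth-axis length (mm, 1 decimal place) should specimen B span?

Specimen A: correcting the raw count gives 40947 − 17 + 4 = 40934 true annual layers.
A: 36035.4 mm over 40934 years gives 36035.4 / 40934 ≈ 0.880 mm per year.
For B, 0.880 mm/year × 12398 years = 10910.2 mm.

10910.2 mm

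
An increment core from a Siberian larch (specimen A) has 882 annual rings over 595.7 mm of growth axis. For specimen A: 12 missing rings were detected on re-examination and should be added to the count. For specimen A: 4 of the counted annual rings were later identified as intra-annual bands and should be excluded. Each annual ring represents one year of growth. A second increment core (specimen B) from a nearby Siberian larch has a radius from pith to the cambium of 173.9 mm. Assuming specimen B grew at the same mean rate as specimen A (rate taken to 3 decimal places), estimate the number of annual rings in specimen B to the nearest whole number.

Specimen A: correcting the raw count gives 882 − 4 + 12 = 890 true annual rings.
A: 595.7 mm over 890 years gives 595.7 / 890 ≈ 0.669 mm/yr.
B spans 173.9 / 0.669 = 259.94 years ≈ 260 annual rings.

260 annual rings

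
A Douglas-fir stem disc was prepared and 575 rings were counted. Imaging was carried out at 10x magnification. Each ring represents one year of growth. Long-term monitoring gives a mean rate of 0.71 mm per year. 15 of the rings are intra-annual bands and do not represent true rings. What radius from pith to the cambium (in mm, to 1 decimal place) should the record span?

397.6 mm

Adjusted count: 575 − 15 = 560 rings.
Predicted length = 0.71 mm/year × 560 years = 397.6 mm.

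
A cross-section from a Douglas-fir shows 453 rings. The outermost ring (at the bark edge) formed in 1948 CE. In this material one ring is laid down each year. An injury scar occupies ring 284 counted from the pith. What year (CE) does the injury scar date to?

1779 CE

Between ring 284 and the bark edge there are 453 − 284 = 169 rings.
Counting back 169 years from 1948 CE places the injury scar in 1948 − 169 = 1779 CE.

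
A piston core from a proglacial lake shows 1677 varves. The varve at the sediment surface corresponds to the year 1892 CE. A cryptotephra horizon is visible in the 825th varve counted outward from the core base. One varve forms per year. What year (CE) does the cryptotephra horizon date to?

Between varve 825 and the sediment surface there are 1677 − 825 = 852 varves.
The varve at the sediment surface is 1892 CE, so the cryptotephra horizon dates to 1892 − 852 = 1040 CE.

1040 CE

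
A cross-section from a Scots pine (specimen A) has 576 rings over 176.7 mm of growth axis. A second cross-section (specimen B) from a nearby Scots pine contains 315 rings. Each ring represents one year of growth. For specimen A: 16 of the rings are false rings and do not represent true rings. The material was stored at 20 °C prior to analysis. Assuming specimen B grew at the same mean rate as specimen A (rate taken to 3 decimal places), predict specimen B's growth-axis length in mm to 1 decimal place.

Specimen A: correcting the raw count gives 576 − 16 = 560 true rings.
A: 176.7 mm over 560 years gives 176.7 / 560 ≈ 0.316 mm/year.
Length of B = 0.316 × 315 = 99.5 mm.

99.5 mm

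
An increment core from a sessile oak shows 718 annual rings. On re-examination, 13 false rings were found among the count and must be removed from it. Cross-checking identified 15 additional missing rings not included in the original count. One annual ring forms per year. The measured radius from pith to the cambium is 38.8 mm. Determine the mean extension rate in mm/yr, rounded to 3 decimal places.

After corrections the count is 718 − 13 + 15 = 720 annual rings.
38.8 mm over 720 years gives 38.8 / 720 ≈ 0.054 mm/yr.

0.054 mm/yr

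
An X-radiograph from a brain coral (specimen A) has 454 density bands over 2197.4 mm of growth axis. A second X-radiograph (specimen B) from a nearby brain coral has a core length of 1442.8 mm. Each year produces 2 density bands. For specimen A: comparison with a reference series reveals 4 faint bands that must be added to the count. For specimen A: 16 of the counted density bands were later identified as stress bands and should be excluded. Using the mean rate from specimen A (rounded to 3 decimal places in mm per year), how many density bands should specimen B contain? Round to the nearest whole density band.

Specimen A: adjusted count: 454 − 16 + 4 = 442 density bands.
Specimen A: with 2 density bands per year, 442 / 2 = 221 years.
A: Mean rate = 2197.4 mm / 221 years ≈ 9.943 mm/year.
For B, 1442.8 / 9.943 = 145.11 years; at 2 density bands per year that is 145.11 × 2 ≈ 290 density bands.

290 density bands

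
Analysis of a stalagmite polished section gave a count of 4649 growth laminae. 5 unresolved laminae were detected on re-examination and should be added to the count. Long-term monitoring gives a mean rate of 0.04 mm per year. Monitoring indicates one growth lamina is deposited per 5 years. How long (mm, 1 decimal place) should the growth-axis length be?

930.8 mm

Correcting the raw count gives 4649 + 5 = 4654 true growth laminae.
At 5 years per growth lamina, 4654 × 5 = 23270 years.
Length ≈ 0.04 × 23270 = 930.8 mm.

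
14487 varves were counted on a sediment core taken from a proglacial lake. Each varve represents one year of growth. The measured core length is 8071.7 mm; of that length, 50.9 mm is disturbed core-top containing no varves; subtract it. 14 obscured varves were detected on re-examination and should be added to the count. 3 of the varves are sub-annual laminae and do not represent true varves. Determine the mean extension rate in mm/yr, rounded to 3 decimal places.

Correcting the raw count gives 14487 − 3 + 14 = 14498 true varves.
Net length = 8071.7 − 50.9 = 8020.8 mm.
8020.8 mm over 14498 years gives 8020.8 / 14498 ≈ 0.553 mm/yr.

0.553 mm/yr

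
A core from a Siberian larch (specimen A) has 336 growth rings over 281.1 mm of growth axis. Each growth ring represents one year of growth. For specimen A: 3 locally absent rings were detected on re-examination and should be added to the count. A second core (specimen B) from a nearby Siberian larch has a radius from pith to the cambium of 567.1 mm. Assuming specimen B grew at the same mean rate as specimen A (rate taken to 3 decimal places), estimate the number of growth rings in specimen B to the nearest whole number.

684 growth rings

Specimen A: adjusted count: 336 + 3 = 339 growth rings.
A: Extension rate ≈ 281.1 / 339 = 0.829 mm/year.
B spans 567.1 / 0.829 = 684.08 years ≈ 684 growth rings.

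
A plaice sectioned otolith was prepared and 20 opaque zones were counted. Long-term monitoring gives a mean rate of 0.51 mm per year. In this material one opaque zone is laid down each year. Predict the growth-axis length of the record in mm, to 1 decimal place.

20 years of growth are recorded.
Length ≈ 0.51 × 20 = 10.2 mm.

10.2 mm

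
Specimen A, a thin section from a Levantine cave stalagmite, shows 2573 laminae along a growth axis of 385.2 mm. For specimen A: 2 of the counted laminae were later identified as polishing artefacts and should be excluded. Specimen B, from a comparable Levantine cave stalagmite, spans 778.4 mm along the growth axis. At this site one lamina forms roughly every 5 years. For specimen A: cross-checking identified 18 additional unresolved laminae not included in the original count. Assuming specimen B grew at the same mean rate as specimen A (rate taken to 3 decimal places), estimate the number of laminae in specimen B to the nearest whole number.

5189 laminae

Specimen A: true lamina count = 2573 − 2 + 18 = 2589.
Specimen A: 2589 laminae at 5 years each span 2589 × 5 = 12945 years.
A: Mean rate = 385.2 mm / 12945 years ≈ 0.030 mm per year.
Specimen B: 778.4 mm / 0.030 mm per year = 25946.67 years; at 5 years per lamina that is 25946.67 / 5 ≈ 5189 laminae.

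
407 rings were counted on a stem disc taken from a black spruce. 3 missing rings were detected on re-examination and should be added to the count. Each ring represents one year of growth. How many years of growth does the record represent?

410 yr

Adjusted count: 407 + 3 = 410 rings.
With a one-to-one ring periodicity this is 410 years.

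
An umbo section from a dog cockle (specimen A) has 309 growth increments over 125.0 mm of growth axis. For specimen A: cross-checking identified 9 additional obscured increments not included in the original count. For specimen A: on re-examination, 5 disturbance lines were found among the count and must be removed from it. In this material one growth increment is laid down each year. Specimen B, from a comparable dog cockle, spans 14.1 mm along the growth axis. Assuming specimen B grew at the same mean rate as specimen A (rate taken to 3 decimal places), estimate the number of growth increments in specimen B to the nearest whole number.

Specimen A: after corrections the count is 309 − 5 + 9 = 313 growth increments.
A: 125.0 mm over 313 years gives 125.0 / 313 ≈ 0.399 mm/year.
Specimen B: 14.1 mm / 0.399 mm per year = 35.34 years ≈ 35 growth increments.

35 growth increments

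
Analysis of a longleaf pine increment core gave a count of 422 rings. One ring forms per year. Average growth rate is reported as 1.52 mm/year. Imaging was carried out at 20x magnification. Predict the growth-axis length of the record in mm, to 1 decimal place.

The record spans 422 years at 1.52 mm per year.
422 years at 1.52 mm/year gives 1.52 × 422 = 641.4 mm.

641.4 mm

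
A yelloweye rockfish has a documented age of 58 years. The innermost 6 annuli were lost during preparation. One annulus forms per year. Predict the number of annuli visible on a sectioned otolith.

52 annuli

Expected annuli over 58 years: 58.
Subtracting the 6 annuli not captured gives 58 − 6 = 52 annuli in the record.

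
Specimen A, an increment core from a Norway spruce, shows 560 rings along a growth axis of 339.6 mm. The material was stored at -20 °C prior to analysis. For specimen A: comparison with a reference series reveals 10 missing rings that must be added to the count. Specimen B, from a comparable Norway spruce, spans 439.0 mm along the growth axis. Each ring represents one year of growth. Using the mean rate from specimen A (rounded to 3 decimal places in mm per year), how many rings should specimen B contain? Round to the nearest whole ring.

Specimen A: true ring count = 560 + 10 = 570.
A: 339.6 mm over 570 years gives 339.6 / 570 ≈ 0.596 mm/yr.
For B, 439.0 / 0.596 = 736.58 years ≈ 737 rings.

737 rings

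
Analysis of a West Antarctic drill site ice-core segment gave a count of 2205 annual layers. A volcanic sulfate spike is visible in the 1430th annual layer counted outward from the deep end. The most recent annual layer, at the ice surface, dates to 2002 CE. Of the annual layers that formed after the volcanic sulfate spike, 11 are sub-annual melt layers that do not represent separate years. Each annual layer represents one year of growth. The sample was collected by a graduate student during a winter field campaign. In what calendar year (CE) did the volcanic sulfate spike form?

1238 CE

2205 − 1430 = 775 annual layers lie beyond the volcanic sulfate spike toward the ice surface.
Removing the 11 false annual layers leaves 775 − 11 = 764 true annual layers beyond the volcanic sulfate spike.
Counting back 764 years from 2002 CE places the volcanic sulfate spike in 2002 − 764 = 1238 CE.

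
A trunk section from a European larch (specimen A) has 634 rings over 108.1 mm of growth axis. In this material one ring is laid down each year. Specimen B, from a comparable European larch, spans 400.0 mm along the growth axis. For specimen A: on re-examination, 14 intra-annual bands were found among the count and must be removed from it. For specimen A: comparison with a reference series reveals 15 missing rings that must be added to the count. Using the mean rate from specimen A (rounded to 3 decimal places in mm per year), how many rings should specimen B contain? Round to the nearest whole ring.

2353 rings

Specimen A: after corrections the count is 634 − 14 + 15 = 635 rings.
A: 108.1 mm over 635 years gives 108.1 / 635 ≈ 0.170 mm/year.
B spans 400.0 / 0.170 = 2352.94 years ≈ 2353 rings.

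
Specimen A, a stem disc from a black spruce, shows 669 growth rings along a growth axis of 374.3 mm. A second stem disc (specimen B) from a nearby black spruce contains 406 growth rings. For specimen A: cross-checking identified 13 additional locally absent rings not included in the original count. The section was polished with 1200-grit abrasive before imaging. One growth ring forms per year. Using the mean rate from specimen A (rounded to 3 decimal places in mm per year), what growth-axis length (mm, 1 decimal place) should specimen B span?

222.9 mm

Specimen A: correcting the raw count gives 669 + 13 = 682 true growth rings.
A: 374.3 mm over 682 years gives 374.3 / 682 ≈ 0.549 mm/yr.
For B, 0.549 mm/year × 406 years = 222.9 mm.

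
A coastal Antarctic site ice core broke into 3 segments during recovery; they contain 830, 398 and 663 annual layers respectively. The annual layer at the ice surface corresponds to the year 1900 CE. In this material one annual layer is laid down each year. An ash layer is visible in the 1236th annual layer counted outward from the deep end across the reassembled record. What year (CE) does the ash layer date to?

Total annual layers = 830 + 398 + 663 = 1891.
1891 − 1236 = 655 annual layers lie beyond the ash layer toward the ice surface.
The annual layer at the ice surface is 1900 CE, so the ash layer dates to 1900 − 655 = 1245 CE.

1245 CE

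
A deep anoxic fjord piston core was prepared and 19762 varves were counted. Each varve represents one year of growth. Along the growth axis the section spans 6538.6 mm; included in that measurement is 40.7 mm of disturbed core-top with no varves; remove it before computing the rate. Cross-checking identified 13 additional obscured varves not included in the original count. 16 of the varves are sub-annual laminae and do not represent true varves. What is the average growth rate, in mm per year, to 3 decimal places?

0.329 mm per year

True varve count = 19762 − 16 + 13 = 19759.
The growth record spans 6538.6 − 40.7 = 6497.9 mm.
Mean rate = 6497.9 mm / 19759 years ≈ 0.329 mm per year.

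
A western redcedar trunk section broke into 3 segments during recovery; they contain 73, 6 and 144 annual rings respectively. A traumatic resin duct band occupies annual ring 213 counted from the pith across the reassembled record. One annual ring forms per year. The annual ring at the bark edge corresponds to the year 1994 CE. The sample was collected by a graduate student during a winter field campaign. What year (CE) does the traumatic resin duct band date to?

Total annual rings = 73 + 6 + 144 = 223.
223 − 213 = 10 annual rings lie beyond the traumatic resin duct band toward the bark edge.
The annual ring at the bark edge is 1994 CE, so the traumatic resin duct band dates to 1994 − 10 = 1984 CE.

1984 CE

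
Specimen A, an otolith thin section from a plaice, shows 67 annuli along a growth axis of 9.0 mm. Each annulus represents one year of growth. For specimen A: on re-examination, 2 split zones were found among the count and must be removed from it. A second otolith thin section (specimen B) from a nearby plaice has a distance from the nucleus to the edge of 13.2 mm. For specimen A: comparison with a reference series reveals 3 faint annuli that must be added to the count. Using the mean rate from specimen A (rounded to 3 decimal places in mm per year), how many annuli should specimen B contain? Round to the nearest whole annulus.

100 annuli

Specimen A: adjusted count: 67 − 2 + 3 = 68 annuli.
A: 9.0 mm over 68 years gives 9.0 / 68 ≈ 0.132 mm per year.
For B, 13.2 / 0.132 = 100.00 years ≈ 100 annuli.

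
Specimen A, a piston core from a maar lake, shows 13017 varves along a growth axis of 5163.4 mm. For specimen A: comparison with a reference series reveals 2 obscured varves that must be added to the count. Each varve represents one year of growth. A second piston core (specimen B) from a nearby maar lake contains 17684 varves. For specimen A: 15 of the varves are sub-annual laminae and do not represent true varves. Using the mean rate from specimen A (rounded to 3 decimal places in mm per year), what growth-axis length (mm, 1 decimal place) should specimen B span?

Specimen A: after corrections the count is 13017 − 15 + 2 = 13004 varves.
A: Mean rate = 5163.4 mm / 13004 years ≈ 0.397 mm/year.
B's length ≈ 0.397 × 17684 = 7020.5 mm.

7020.5 mm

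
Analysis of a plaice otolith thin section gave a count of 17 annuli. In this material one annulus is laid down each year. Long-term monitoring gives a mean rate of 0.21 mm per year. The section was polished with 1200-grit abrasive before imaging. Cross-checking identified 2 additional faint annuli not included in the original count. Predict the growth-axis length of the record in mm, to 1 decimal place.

4.0 mm

Adjusted count: 17 + 2 = 19 annuli.
Length ≈ 0.21 × 19 = 4.0 mm.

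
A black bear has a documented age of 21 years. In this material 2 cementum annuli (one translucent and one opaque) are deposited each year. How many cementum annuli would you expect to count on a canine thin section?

42 cementum annuli

With 2 cementum annuli per year, 21 years would produce 21 × 2 = 42 cementum annuli.
So 42 cementum annuli should be present.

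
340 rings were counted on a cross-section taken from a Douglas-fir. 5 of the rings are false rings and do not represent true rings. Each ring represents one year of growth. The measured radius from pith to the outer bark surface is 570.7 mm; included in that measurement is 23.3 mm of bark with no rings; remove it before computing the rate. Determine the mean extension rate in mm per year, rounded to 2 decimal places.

Correcting the raw count gives 340 − 5 = 335 true rings.
Net length = 570.7 − 23.3 = 547.4 mm.
547.4 mm over 335 years gives 547.4 / 335 ≈ 1.63 mm per year.

1.63 mm per year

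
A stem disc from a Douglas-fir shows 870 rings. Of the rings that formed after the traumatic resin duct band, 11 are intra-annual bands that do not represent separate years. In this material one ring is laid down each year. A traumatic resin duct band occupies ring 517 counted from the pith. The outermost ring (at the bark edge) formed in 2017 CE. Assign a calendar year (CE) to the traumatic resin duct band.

870 − 517 = 353 rings lie beyond the traumatic resin duct band toward the bark edge.
353 − 11 false = 342 true rings after the traumatic resin duct band.
The ring at the bark edge is 2017 CE, so the traumatic resin duct band dates to 2017 − 342 = 1675 CE.

1675 CE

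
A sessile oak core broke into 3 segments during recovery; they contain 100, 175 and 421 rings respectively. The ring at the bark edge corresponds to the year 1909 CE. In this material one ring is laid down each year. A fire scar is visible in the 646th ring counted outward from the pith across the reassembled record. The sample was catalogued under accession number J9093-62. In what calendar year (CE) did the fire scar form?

Total rings = 100 + 175 + 421 = 696.
Between ring 646 and the bark edge there are 696 − 646 = 50 rings.
Counting back 50 years from 1909 CE places the fire scar in 1909 − 50 = 1859 CE.

1859 CE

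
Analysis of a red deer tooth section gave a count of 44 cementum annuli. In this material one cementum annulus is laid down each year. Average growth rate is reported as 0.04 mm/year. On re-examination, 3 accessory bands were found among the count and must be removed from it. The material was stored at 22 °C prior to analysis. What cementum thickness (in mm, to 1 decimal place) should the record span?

1.6 mm

After corrections the count is 44 − 3 = 41 cementum annuli.
Length ≈ 0.04 × 41 = 1.6 mm.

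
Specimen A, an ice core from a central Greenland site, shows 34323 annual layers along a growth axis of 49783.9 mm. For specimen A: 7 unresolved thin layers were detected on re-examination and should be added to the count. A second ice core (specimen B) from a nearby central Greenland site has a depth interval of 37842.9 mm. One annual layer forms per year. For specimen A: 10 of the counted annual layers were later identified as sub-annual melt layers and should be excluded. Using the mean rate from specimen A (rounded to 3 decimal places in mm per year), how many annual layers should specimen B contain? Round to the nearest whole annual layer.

Specimen A: adjusted count: 34323 − 10 + 7 = 34320 annual layers.
A: Mean rate = 49783.9 mm / 34320 years ≈ 1.451 mm/yr.
Specimen B: 37842.9 mm / 1.451 mm per year = 26080.57 years ≈ 26081 annual layers.

26081 annual layers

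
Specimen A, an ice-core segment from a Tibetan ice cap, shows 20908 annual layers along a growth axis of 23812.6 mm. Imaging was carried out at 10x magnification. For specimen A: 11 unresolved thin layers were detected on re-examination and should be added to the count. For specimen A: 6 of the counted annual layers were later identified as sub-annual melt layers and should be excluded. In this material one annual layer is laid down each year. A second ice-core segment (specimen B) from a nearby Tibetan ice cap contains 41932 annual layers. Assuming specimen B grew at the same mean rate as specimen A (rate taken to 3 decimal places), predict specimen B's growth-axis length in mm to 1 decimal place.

Specimen A: correcting the raw count gives 20908 − 6 + 11 = 20913 true annual layers.
A: 23812.6 mm over 20913 years gives 23812.6 / 20913 ≈ 1.139 mm/yr.
B's length ≈ 1.139 × 41932 = 47760.5 mm.

47760.5 mm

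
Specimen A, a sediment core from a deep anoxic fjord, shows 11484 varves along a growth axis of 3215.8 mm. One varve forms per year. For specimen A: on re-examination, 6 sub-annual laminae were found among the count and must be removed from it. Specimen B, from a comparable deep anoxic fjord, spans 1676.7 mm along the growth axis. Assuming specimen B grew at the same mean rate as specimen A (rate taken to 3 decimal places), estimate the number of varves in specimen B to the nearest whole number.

Specimen A: correcting the raw count gives 11484 − 6 = 11478 true varves.
A: Extension rate ≈ 3215.8 / 11478 = 0.280 mm per year.
For B, 1676.7 / 0.280 = 5988.21 years ≈ 5988 varves.

5988 varves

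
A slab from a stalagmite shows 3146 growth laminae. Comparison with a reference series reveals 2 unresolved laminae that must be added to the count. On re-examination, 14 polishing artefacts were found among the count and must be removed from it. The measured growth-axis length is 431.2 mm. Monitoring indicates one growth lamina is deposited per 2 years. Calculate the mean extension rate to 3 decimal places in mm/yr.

Correcting the raw count gives 3146 − 14 + 2 = 3134 true growth laminae.
3134 growth laminae at 2 years each span 3134 × 2 = 6268 years.
431.2 mm over 6268 years gives 431.2 / 6268 ≈ 0.069 mm/yr.

0.069 mm/yr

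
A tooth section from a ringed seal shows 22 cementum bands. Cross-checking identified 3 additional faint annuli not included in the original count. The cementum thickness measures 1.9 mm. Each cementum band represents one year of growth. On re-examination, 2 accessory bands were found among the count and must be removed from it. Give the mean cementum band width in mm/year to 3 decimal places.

Correcting the raw count gives 22 − 2 + 3 = 23 true cementum bands.
Mean rate = 1.9 mm / 23 years ≈ 0.083 mm/year.

0.083 mm/year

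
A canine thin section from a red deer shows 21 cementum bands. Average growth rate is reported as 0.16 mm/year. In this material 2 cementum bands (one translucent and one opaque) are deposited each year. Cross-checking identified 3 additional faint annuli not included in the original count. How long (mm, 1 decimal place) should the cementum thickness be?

1.9 mm

True cementum band count = 21 + 3 = 24.
Dividing by 2 cementum bands per year: 24 / 2 = 12 years.
Predicted length = 0.16 mm/year × 12 years = 1.9 mm.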